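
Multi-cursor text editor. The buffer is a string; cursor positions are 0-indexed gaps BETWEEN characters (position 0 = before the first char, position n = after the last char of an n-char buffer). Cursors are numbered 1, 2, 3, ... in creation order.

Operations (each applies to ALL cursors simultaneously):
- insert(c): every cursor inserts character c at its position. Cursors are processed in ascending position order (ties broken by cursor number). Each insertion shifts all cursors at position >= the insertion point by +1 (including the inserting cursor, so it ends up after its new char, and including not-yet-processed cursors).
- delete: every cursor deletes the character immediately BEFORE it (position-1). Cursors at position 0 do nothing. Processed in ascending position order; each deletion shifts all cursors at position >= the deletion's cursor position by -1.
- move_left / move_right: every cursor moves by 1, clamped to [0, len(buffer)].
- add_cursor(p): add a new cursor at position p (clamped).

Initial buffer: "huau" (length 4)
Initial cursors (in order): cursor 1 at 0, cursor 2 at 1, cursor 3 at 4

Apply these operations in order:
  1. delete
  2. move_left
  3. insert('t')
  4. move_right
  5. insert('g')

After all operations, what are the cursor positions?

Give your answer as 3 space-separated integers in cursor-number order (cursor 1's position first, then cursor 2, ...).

After op 1 (delete): buffer="ua" (len 2), cursors c1@0 c2@0 c3@2, authorship ..
After op 2 (move_left): buffer="ua" (len 2), cursors c1@0 c2@0 c3@1, authorship ..
After op 3 (insert('t')): buffer="ttuta" (len 5), cursors c1@2 c2@2 c3@4, authorship 12.3.
After op 4 (move_right): buffer="ttuta" (len 5), cursors c1@3 c2@3 c3@5, authorship 12.3.
After op 5 (insert('g')): buffer="ttuggtag" (len 8), cursors c1@5 c2@5 c3@8, authorship 12.123.3

Answer: 5 5 8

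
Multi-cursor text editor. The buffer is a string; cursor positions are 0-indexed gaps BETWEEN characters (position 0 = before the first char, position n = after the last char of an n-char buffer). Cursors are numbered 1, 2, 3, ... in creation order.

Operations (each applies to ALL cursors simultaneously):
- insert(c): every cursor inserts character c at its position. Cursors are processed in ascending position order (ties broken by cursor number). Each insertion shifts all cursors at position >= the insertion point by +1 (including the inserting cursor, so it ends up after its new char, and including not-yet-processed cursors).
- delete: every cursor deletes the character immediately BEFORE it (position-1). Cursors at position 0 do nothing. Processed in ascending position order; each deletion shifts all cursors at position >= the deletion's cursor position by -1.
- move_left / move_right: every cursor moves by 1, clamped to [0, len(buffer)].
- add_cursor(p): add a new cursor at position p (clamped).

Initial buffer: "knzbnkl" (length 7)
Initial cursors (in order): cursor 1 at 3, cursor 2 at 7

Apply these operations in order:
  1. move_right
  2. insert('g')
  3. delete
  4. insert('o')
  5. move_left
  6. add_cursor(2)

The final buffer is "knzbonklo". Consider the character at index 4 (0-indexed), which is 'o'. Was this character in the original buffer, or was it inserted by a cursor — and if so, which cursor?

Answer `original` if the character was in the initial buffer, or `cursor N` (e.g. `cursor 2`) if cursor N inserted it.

Answer: cursor 1

Derivation:
After op 1 (move_right): buffer="knzbnkl" (len 7), cursors c1@4 c2@7, authorship .......
After op 2 (insert('g')): buffer="knzbgnklg" (len 9), cursors c1@5 c2@9, authorship ....1...2
After op 3 (delete): buffer="knzbnkl" (len 7), cursors c1@4 c2@7, authorship .......
After op 4 (insert('o')): buffer="knzbonklo" (len 9), cursors c1@5 c2@9, authorship ....1...2
After op 5 (move_left): buffer="knzbonklo" (len 9), cursors c1@4 c2@8, authorship ....1...2
After op 6 (add_cursor(2)): buffer="knzbonklo" (len 9), cursors c3@2 c1@4 c2@8, authorship ....1...2
Authorship (.=original, N=cursor N): . . . . 1 . . . 2
Index 4: author = 1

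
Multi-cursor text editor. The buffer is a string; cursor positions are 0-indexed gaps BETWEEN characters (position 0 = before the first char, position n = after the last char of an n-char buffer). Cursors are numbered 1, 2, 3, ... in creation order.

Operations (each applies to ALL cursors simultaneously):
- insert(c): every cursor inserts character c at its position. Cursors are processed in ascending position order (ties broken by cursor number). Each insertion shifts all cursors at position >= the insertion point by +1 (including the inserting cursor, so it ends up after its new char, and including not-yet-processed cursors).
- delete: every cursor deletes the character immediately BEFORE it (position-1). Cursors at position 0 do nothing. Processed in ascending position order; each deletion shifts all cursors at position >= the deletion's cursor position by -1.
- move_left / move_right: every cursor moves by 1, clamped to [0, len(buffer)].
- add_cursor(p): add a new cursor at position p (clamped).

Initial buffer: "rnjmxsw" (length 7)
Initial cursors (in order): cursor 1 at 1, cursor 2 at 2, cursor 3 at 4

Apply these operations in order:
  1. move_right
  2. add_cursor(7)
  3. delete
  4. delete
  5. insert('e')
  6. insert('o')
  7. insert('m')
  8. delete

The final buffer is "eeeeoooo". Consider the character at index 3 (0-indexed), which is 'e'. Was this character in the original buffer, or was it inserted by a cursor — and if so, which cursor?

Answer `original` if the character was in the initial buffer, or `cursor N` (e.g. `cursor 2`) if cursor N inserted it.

After op 1 (move_right): buffer="rnjmxsw" (len 7), cursors c1@2 c2@3 c3@5, authorship .......
After op 2 (add_cursor(7)): buffer="rnjmxsw" (len 7), cursors c1@2 c2@3 c3@5 c4@7, authorship .......
After op 3 (delete): buffer="rms" (len 3), cursors c1@1 c2@1 c3@2 c4@3, authorship ...
After op 4 (delete): buffer="" (len 0), cursors c1@0 c2@0 c3@0 c4@0, authorship 
After op 5 (insert('e')): buffer="eeee" (len 4), cursors c1@4 c2@4 c3@4 c4@4, authorship 1234
After op 6 (insert('o')): buffer="eeeeoooo" (len 8), cursors c1@8 c2@8 c3@8 c4@8, authorship 12341234
After op 7 (insert('m')): buffer="eeeeoooommmm" (len 12), cursors c1@12 c2@12 c3@12 c4@12, authorship 123412341234
After op 8 (delete): buffer="eeeeoooo" (len 8), cursors c1@8 c2@8 c3@8 c4@8, authorship 12341234
Authorship (.=original, N=cursor N): 1 2 3 4 1 2 3 4
Index 3: author = 4

Answer: cursor 4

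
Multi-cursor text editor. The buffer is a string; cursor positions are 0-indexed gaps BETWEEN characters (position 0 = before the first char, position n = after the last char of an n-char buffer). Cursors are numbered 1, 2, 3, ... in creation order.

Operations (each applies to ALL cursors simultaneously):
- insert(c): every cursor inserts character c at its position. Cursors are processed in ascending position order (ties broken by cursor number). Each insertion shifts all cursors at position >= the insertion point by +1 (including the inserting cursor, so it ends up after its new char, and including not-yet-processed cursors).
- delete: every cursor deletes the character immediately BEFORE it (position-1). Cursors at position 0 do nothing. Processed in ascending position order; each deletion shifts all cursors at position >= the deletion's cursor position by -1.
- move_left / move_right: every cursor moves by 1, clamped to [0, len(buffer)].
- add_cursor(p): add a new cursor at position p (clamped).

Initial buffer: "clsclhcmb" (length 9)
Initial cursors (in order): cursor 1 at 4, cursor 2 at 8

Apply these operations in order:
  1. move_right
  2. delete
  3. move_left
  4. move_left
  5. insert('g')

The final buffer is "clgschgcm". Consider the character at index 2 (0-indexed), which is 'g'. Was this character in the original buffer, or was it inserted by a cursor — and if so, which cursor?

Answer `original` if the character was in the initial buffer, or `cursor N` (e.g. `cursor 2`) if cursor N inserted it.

After op 1 (move_right): buffer="clsclhcmb" (len 9), cursors c1@5 c2@9, authorship .........
After op 2 (delete): buffer="clschcm" (len 7), cursors c1@4 c2@7, authorship .......
After op 3 (move_left): buffer="clschcm" (len 7), cursors c1@3 c2@6, authorship .......
After op 4 (move_left): buffer="clschcm" (len 7), cursors c1@2 c2@5, authorship .......
After op 5 (insert('g')): buffer="clgschgcm" (len 9), cursors c1@3 c2@7, authorship ..1...2..
Authorship (.=original, N=cursor N): . . 1 . . . 2 . .
Index 2: author = 1

Answer: cursor 1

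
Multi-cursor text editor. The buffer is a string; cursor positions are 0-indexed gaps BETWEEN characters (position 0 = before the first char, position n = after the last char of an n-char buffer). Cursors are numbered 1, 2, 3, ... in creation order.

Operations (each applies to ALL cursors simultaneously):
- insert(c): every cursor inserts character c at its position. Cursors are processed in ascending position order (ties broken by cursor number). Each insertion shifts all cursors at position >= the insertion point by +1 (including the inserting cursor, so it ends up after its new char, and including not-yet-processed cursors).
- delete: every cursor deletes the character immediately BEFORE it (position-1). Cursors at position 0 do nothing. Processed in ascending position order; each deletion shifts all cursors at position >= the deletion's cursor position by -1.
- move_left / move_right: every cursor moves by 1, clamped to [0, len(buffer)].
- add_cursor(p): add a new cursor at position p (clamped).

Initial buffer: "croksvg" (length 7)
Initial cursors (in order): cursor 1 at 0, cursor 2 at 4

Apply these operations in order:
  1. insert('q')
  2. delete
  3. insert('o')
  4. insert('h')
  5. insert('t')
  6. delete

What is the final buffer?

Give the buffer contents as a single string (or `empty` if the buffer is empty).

After op 1 (insert('q')): buffer="qcrokqsvg" (len 9), cursors c1@1 c2@6, authorship 1....2...
After op 2 (delete): buffer="croksvg" (len 7), cursors c1@0 c2@4, authorship .......
After op 3 (insert('o')): buffer="ocrokosvg" (len 9), cursors c1@1 c2@6, authorship 1....2...
After op 4 (insert('h')): buffer="ohcrokohsvg" (len 11), cursors c1@2 c2@8, authorship 11....22...
After op 5 (insert('t')): buffer="ohtcrokohtsvg" (len 13), cursors c1@3 c2@10, authorship 111....222...
After op 6 (delete): buffer="ohcrokohsvg" (len 11), cursors c1@2 c2@8, authorship 11....22...

Answer: ohcrokohsvg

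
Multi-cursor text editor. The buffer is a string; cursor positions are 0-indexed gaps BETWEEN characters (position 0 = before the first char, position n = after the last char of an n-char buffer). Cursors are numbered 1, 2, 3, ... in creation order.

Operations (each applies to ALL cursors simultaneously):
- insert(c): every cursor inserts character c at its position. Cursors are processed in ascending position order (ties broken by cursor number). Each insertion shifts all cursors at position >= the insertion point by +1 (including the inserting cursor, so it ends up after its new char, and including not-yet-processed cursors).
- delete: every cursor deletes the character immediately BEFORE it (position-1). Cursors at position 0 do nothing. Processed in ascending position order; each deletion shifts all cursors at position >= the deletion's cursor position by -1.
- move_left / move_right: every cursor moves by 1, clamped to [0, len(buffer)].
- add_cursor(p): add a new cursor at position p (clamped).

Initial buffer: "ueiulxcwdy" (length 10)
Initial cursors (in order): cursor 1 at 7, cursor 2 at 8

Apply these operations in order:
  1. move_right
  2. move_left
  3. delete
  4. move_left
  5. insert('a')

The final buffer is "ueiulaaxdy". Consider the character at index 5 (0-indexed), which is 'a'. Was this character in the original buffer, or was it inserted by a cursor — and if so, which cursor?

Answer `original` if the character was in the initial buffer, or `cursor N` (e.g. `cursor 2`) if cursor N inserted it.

Answer: cursor 1

Derivation:
After op 1 (move_right): buffer="ueiulxcwdy" (len 10), cursors c1@8 c2@9, authorship ..........
After op 2 (move_left): buffer="ueiulxcwdy" (len 10), cursors c1@7 c2@8, authorship ..........
After op 3 (delete): buffer="ueiulxdy" (len 8), cursors c1@6 c2@6, authorship ........
After op 4 (move_left): buffer="ueiulxdy" (len 8), cursors c1@5 c2@5, authorship ........
After op 5 (insert('a')): buffer="ueiulaaxdy" (len 10), cursors c1@7 c2@7, authorship .....12...
Authorship (.=original, N=cursor N): . . . . . 1 2 . . .
Index 5: author = 1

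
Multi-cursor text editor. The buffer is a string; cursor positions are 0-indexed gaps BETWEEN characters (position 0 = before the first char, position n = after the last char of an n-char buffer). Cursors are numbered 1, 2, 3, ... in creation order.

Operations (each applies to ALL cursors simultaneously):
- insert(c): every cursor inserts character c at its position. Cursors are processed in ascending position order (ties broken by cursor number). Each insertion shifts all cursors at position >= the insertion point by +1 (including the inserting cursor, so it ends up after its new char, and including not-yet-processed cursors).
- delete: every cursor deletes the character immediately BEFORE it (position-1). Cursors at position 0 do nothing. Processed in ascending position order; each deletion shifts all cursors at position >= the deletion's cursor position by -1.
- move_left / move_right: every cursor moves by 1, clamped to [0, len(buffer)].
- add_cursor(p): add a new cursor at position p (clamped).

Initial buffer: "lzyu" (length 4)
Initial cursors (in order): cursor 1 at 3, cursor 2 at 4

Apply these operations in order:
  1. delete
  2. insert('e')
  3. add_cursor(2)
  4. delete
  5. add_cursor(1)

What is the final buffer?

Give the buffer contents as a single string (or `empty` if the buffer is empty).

Answer: l

Derivation:
After op 1 (delete): buffer="lz" (len 2), cursors c1@2 c2@2, authorship ..
After op 2 (insert('e')): buffer="lzee" (len 4), cursors c1@4 c2@4, authorship ..12
After op 3 (add_cursor(2)): buffer="lzee" (len 4), cursors c3@2 c1@4 c2@4, authorship ..12
After op 4 (delete): buffer="l" (len 1), cursors c1@1 c2@1 c3@1, authorship .
After op 5 (add_cursor(1)): buffer="l" (len 1), cursors c1@1 c2@1 c3@1 c4@1, authorship .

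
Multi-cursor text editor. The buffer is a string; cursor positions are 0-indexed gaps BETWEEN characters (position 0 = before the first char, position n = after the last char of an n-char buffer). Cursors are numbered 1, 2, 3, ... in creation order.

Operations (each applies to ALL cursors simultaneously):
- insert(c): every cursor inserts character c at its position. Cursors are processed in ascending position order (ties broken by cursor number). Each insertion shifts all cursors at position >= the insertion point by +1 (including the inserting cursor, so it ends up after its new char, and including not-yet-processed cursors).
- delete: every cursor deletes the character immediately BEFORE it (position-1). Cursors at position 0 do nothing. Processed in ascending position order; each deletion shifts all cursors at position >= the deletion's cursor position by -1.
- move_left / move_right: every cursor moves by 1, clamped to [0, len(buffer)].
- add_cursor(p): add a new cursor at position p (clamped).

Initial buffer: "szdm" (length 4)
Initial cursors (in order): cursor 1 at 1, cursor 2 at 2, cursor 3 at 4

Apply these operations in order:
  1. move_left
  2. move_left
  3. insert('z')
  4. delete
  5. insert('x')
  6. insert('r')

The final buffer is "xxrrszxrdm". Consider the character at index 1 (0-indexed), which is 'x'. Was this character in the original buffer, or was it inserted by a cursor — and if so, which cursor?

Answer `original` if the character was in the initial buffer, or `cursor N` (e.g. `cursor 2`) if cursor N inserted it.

After op 1 (move_left): buffer="szdm" (len 4), cursors c1@0 c2@1 c3@3, authorship ....
After op 2 (move_left): buffer="szdm" (len 4), cursors c1@0 c2@0 c3@2, authorship ....
After op 3 (insert('z')): buffer="zzszzdm" (len 7), cursors c1@2 c2@2 c3@5, authorship 12..3..
After op 4 (delete): buffer="szdm" (len 4), cursors c1@0 c2@0 c3@2, authorship ....
After op 5 (insert('x')): buffer="xxszxdm" (len 7), cursors c1@2 c2@2 c3@5, authorship 12..3..
After op 6 (insert('r')): buffer="xxrrszxrdm" (len 10), cursors c1@4 c2@4 c3@8, authorship 1212..33..
Authorship (.=original, N=cursor N): 1 2 1 2 . . 3 3 . .
Index 1: author = 2

Answer: cursor 2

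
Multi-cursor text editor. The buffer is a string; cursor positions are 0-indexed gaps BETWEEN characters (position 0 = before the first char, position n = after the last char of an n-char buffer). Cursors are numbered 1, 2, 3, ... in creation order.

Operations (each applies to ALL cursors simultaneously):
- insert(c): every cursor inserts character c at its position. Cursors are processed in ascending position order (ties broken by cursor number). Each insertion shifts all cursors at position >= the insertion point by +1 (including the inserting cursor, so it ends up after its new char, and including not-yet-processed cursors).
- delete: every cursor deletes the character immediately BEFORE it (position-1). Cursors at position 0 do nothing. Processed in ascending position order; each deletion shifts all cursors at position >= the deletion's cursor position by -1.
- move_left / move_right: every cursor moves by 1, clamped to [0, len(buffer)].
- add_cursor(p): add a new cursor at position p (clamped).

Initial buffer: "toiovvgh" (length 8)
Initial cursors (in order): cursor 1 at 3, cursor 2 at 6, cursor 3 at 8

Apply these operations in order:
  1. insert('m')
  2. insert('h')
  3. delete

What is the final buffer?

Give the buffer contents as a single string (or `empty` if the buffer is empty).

Answer: toimovvmghm

Derivation:
After op 1 (insert('m')): buffer="toimovvmghm" (len 11), cursors c1@4 c2@8 c3@11, authorship ...1...2..3
After op 2 (insert('h')): buffer="toimhovvmhghmh" (len 14), cursors c1@5 c2@10 c3@14, authorship ...11...22..33
After op 3 (delete): buffer="toimovvmghm" (len 11), cursors c1@4 c2@8 c3@11, authorship ...1...2..3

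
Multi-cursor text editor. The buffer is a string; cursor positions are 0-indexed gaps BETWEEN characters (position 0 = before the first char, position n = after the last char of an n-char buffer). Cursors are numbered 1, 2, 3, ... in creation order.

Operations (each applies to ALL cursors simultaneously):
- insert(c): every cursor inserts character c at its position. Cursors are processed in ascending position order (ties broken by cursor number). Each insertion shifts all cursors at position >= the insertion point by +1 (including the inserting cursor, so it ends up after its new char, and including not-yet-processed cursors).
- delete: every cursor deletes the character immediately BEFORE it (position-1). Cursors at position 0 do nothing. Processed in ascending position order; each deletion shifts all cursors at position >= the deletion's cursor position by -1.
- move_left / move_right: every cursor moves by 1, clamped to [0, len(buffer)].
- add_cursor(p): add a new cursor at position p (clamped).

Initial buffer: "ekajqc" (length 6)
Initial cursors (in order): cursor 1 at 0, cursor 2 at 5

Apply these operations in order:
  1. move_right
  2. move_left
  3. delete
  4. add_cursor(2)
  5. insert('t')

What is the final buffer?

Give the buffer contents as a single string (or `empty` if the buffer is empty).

After op 1 (move_right): buffer="ekajqc" (len 6), cursors c1@1 c2@6, authorship ......
After op 2 (move_left): buffer="ekajqc" (len 6), cursors c1@0 c2@5, authorship ......
After op 3 (delete): buffer="ekajc" (len 5), cursors c1@0 c2@4, authorship .....
After op 4 (add_cursor(2)): buffer="ekajc" (len 5), cursors c1@0 c3@2 c2@4, authorship .....
After op 5 (insert('t')): buffer="tektajtc" (len 8), cursors c1@1 c3@4 c2@7, authorship 1..3..2.

Answer: tektajtc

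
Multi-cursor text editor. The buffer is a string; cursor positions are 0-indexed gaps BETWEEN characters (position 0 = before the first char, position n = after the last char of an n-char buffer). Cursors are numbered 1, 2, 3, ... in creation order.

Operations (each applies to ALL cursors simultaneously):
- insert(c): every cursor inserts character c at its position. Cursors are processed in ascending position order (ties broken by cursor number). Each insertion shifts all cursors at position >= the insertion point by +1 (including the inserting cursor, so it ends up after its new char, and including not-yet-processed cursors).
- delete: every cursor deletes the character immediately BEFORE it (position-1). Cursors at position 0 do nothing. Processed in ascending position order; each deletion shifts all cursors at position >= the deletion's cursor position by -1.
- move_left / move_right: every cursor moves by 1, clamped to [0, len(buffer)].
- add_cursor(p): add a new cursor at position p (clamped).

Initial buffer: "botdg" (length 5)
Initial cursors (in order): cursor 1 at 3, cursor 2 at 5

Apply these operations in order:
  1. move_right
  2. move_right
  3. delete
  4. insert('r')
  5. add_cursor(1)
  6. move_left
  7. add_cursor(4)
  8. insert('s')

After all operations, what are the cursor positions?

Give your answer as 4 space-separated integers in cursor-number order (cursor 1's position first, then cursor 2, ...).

Answer: 8 8 1 8

Derivation:
After op 1 (move_right): buffer="botdg" (len 5), cursors c1@4 c2@5, authorship .....
After op 2 (move_right): buffer="botdg" (len 5), cursors c1@5 c2@5, authorship .....
After op 3 (delete): buffer="bot" (len 3), cursors c1@3 c2@3, authorship ...
After op 4 (insert('r')): buffer="botrr" (len 5), cursors c1@5 c2@5, authorship ...12
After op 5 (add_cursor(1)): buffer="botrr" (len 5), cursors c3@1 c1@5 c2@5, authorship ...12
After op 6 (move_left): buffer="botrr" (len 5), cursors c3@0 c1@4 c2@4, authorship ...12
After op 7 (add_cursor(4)): buffer="botrr" (len 5), cursors c3@0 c1@4 c2@4 c4@4, authorship ...12
After op 8 (insert('s')): buffer="sbotrsssr" (len 9), cursors c3@1 c1@8 c2@8 c4@8, authorship 3...11242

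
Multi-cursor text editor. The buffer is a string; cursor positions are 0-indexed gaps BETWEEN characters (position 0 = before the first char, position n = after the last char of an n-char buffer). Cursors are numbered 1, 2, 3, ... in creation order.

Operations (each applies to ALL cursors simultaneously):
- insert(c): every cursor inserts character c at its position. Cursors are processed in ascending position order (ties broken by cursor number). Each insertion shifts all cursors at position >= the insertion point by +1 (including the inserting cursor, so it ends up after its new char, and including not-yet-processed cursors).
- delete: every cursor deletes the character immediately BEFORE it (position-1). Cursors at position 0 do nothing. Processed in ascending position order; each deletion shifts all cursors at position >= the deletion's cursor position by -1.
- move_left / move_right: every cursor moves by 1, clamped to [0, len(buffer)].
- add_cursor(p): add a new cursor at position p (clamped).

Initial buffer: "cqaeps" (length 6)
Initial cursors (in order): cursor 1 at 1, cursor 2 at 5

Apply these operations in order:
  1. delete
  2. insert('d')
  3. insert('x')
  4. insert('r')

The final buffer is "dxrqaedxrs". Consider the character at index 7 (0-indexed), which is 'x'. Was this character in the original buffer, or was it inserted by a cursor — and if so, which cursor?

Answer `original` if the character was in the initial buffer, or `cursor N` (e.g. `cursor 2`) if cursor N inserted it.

After op 1 (delete): buffer="qaes" (len 4), cursors c1@0 c2@3, authorship ....
After op 2 (insert('d')): buffer="dqaeds" (len 6), cursors c1@1 c2@5, authorship 1...2.
After op 3 (insert('x')): buffer="dxqaedxs" (len 8), cursors c1@2 c2@7, authorship 11...22.
After op 4 (insert('r')): buffer="dxrqaedxrs" (len 10), cursors c1@3 c2@9, authorship 111...222.
Authorship (.=original, N=cursor N): 1 1 1 . . . 2 2 2 .
Index 7: author = 2

Answer: cursor 2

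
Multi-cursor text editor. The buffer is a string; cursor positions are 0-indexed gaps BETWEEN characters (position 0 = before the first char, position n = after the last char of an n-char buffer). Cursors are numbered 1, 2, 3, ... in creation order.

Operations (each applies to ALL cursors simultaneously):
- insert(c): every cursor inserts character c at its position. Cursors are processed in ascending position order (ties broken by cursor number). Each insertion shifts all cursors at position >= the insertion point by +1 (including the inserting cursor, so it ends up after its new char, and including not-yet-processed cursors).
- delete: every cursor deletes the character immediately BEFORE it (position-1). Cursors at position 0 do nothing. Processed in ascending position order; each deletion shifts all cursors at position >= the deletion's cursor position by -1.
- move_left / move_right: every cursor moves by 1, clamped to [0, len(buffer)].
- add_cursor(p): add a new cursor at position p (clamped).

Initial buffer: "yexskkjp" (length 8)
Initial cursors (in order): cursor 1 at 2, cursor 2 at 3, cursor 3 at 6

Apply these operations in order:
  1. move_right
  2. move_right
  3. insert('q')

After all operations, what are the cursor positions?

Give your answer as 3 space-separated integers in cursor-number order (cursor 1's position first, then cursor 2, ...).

Answer: 5 7 11

Derivation:
After op 1 (move_right): buffer="yexskkjp" (len 8), cursors c1@3 c2@4 c3@7, authorship ........
After op 2 (move_right): buffer="yexskkjp" (len 8), cursors c1@4 c2@5 c3@8, authorship ........
After op 3 (insert('q')): buffer="yexsqkqkjpq" (len 11), cursors c1@5 c2@7 c3@11, authorship ....1.2...3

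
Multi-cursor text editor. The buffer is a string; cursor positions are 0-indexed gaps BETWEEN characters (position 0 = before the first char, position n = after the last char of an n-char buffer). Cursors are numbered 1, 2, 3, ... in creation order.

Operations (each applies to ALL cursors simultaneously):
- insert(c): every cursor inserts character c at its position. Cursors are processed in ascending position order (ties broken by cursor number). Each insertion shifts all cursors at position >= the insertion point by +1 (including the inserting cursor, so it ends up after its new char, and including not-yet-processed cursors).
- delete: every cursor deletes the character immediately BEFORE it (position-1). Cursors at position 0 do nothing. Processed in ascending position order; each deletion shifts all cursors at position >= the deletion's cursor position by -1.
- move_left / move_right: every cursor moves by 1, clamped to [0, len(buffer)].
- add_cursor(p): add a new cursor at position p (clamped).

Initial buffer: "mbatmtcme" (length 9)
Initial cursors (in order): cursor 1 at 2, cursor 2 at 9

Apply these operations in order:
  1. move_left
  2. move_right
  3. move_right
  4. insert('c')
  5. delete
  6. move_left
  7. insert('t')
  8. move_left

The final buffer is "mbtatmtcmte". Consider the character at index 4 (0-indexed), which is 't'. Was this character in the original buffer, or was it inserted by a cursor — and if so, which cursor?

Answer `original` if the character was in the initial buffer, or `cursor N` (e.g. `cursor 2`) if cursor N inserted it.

Answer: original

Derivation:
After op 1 (move_left): buffer="mbatmtcme" (len 9), cursors c1@1 c2@8, authorship .........
After op 2 (move_right): buffer="mbatmtcme" (len 9), cursors c1@2 c2@9, authorship .........
After op 3 (move_right): buffer="mbatmtcme" (len 9), cursors c1@3 c2@9, authorship .........
After op 4 (insert('c')): buffer="mbactmtcmec" (len 11), cursors c1@4 c2@11, authorship ...1......2
After op 5 (delete): buffer="mbatmtcme" (len 9), cursors c1@3 c2@9, authorship .........
After op 6 (move_left): buffer="mbatmtcme" (len 9), cursors c1@2 c2@8, authorship .........
After op 7 (insert('t')): buffer="mbtatmtcmte" (len 11), cursors c1@3 c2@10, authorship ..1......2.
After op 8 (move_left): buffer="mbtatmtcmte" (len 11), cursors c1@2 c2@9, authorship ..1......2.
Authorship (.=original, N=cursor N): . . 1 . . . . . . 2 .
Index 4: author = original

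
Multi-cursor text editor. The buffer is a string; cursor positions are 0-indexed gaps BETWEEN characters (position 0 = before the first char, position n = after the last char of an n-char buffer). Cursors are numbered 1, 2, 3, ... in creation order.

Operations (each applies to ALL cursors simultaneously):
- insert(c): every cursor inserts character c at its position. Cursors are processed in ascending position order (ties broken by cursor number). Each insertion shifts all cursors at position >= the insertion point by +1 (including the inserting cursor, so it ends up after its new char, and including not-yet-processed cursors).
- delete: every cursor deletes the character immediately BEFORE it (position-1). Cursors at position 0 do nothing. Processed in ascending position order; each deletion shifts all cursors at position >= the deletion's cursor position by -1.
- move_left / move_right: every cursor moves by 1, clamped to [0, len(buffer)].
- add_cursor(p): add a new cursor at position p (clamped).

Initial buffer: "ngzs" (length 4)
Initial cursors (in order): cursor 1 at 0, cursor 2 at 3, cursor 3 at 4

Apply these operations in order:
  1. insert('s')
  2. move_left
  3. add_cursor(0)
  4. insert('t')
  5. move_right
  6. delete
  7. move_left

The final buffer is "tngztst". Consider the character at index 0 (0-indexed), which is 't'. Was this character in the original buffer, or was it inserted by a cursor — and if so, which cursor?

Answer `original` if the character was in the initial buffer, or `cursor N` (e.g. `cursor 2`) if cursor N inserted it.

After op 1 (insert('s')): buffer="sngzsss" (len 7), cursors c1@1 c2@5 c3@7, authorship 1...2.3
After op 2 (move_left): buffer="sngzsss" (len 7), cursors c1@0 c2@4 c3@6, authorship 1...2.3
After op 3 (add_cursor(0)): buffer="sngzsss" (len 7), cursors c1@0 c4@0 c2@4 c3@6, authorship 1...2.3
After op 4 (insert('t')): buffer="ttsngztssts" (len 11), cursors c1@2 c4@2 c2@7 c3@10, authorship 141...22.33
After op 5 (move_right): buffer="ttsngztssts" (len 11), cursors c1@3 c4@3 c2@8 c3@11, authorship 141...22.33
After op 6 (delete): buffer="tngztst" (len 7), cursors c1@1 c4@1 c2@5 c3@7, authorship 1...2.3
After op 7 (move_left): buffer="tngztst" (len 7), cursors c1@0 c4@0 c2@4 c3@6, authorship 1...2.3
Authorship (.=original, N=cursor N): 1 . . . 2 . 3
Index 0: author = 1

Answer: cursor 1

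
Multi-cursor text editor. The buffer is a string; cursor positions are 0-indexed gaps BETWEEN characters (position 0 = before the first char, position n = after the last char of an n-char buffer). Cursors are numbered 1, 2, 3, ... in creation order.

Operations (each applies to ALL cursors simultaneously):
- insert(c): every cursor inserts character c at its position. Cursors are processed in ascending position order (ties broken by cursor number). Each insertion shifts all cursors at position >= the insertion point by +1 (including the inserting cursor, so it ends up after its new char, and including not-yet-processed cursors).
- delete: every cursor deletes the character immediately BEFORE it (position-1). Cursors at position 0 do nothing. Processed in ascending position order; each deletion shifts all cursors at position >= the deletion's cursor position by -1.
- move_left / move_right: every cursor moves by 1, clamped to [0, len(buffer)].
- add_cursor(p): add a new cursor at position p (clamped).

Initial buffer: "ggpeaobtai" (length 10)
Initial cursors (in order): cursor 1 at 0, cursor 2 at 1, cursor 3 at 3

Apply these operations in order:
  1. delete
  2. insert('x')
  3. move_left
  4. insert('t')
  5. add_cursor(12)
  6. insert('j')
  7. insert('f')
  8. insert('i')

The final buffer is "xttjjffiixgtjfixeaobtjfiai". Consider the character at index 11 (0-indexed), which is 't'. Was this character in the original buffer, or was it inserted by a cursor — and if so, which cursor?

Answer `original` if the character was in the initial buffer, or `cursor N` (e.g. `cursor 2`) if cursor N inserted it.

Answer: cursor 3

Derivation:
After op 1 (delete): buffer="geaobtai" (len 8), cursors c1@0 c2@0 c3@1, authorship ........
After op 2 (insert('x')): buffer="xxgxeaobtai" (len 11), cursors c1@2 c2@2 c3@4, authorship 12.3.......
After op 3 (move_left): buffer="xxgxeaobtai" (len 11), cursors c1@1 c2@1 c3@3, authorship 12.3.......
After op 4 (insert('t')): buffer="xttxgtxeaobtai" (len 14), cursors c1@3 c2@3 c3@6, authorship 1122.33.......
After op 5 (add_cursor(12)): buffer="xttxgtxeaobtai" (len 14), cursors c1@3 c2@3 c3@6 c4@12, authorship 1122.33.......
After op 6 (insert('j')): buffer="xttjjxgtjxeaobtjai" (len 18), cursors c1@5 c2@5 c3@9 c4@16, authorship 112122.333.....4..
After op 7 (insert('f')): buffer="xttjjffxgtjfxeaobtjfai" (len 22), cursors c1@7 c2@7 c3@12 c4@20, authorship 11212122.3333.....44..
After op 8 (insert('i')): buffer="xttjjffiixgtjfixeaobtjfiai" (len 26), cursors c1@9 c2@9 c3@15 c4@24, authorship 1121212122.33333.....444..
Authorship (.=original, N=cursor N): 1 1 2 1 2 1 2 1 2 2 . 3 3 3 3 3 . . . . . 4 4 4 . .
Index 11: author = 3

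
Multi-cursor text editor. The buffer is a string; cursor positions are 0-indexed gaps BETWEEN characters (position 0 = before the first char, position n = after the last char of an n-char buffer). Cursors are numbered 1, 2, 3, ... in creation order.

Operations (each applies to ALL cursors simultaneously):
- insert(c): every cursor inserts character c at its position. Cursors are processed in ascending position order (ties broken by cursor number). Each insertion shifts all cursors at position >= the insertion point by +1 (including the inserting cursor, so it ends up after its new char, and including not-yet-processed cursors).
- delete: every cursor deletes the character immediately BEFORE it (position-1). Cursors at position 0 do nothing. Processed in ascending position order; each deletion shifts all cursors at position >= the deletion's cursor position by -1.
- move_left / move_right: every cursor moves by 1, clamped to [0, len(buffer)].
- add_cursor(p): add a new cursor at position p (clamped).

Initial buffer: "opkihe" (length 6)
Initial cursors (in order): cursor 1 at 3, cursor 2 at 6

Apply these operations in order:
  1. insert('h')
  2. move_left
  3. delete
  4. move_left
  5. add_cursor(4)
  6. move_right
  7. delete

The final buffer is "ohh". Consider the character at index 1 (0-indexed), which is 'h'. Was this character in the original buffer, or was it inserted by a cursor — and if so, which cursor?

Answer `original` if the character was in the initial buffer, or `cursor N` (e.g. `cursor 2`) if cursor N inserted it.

Answer: cursor 1

Derivation:
After op 1 (insert('h')): buffer="opkhiheh" (len 8), cursors c1@4 c2@8, authorship ...1...2
After op 2 (move_left): buffer="opkhiheh" (len 8), cursors c1@3 c2@7, authorship ...1...2
After op 3 (delete): buffer="ophihh" (len 6), cursors c1@2 c2@5, authorship ..1..2
After op 4 (move_left): buffer="ophihh" (len 6), cursors c1@1 c2@4, authorship ..1..2
After op 5 (add_cursor(4)): buffer="ophihh" (len 6), cursors c1@1 c2@4 c3@4, authorship ..1..2
After op 6 (move_right): buffer="ophihh" (len 6), cursors c1@2 c2@5 c3@5, authorship ..1..2
After op 7 (delete): buffer="ohh" (len 3), cursors c1@1 c2@2 c3@2, authorship .12
Authorship (.=original, N=cursor N): . 1 2
Index 1: author = 1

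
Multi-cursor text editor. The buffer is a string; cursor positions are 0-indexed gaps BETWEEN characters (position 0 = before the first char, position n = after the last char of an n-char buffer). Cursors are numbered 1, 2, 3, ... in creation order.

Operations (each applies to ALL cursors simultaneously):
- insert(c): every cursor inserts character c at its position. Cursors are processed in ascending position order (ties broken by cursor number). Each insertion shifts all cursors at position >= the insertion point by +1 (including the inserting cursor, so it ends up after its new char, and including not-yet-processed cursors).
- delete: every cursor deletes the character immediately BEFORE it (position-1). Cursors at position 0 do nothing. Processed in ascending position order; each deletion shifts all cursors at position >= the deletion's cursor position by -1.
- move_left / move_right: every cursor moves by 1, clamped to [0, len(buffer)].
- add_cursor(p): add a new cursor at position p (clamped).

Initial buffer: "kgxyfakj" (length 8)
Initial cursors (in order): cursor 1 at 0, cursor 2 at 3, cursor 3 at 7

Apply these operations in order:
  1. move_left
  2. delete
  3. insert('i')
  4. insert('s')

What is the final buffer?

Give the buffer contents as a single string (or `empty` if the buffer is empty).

Answer: iskisxyfiskj

Derivation:
After op 1 (move_left): buffer="kgxyfakj" (len 8), cursors c1@0 c2@2 c3@6, authorship ........
After op 2 (delete): buffer="kxyfkj" (len 6), cursors c1@0 c2@1 c3@4, authorship ......
After op 3 (insert('i')): buffer="ikixyfikj" (len 9), cursors c1@1 c2@3 c3@7, authorship 1.2...3..
After op 4 (insert('s')): buffer="iskisxyfiskj" (len 12), cursors c1@2 c2@5 c3@10, authorship 11.22...33..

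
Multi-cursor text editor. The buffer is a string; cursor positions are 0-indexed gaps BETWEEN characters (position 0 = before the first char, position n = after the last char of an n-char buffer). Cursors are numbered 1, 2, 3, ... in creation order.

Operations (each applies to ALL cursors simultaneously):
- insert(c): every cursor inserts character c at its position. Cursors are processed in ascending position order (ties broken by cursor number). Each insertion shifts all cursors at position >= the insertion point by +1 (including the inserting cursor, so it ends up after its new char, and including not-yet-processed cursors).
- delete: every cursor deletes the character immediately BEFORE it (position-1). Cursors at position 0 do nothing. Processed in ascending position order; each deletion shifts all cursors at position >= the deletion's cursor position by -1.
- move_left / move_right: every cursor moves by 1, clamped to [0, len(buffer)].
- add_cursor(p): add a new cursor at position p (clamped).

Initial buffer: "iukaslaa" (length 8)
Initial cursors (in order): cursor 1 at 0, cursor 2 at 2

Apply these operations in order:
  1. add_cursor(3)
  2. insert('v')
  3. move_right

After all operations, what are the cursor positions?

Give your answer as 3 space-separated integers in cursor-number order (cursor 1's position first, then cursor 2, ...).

Answer: 2 5 7

Derivation:
After op 1 (add_cursor(3)): buffer="iukaslaa" (len 8), cursors c1@0 c2@2 c3@3, authorship ........
After op 2 (insert('v')): buffer="viuvkvaslaa" (len 11), cursors c1@1 c2@4 c3@6, authorship 1..2.3.....
After op 3 (move_right): buffer="viuvkvaslaa" (len 11), cursors c1@2 c2@5 c3@7, authorship 1..2.3.....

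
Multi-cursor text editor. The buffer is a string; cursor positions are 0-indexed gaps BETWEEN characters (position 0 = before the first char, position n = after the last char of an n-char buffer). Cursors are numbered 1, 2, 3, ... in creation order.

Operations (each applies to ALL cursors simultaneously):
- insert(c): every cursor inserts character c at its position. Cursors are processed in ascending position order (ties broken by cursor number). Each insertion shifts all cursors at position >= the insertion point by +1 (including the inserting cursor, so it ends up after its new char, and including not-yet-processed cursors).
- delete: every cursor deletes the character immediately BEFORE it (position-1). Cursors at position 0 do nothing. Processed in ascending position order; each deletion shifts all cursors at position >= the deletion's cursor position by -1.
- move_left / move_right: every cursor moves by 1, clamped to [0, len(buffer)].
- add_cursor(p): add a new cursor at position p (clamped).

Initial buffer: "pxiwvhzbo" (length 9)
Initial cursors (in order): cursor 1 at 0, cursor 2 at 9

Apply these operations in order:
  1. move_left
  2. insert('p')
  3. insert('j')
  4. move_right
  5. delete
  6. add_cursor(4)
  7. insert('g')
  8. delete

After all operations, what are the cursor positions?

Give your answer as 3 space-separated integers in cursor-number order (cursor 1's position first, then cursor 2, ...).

After op 1 (move_left): buffer="pxiwvhzbo" (len 9), cursors c1@0 c2@8, authorship .........
After op 2 (insert('p')): buffer="ppxiwvhzbpo" (len 11), cursors c1@1 c2@10, authorship 1........2.
After op 3 (insert('j')): buffer="pjpxiwvhzbpjo" (len 13), cursors c1@2 c2@12, authorship 11........22.
After op 4 (move_right): buffer="pjpxiwvhzbpjo" (len 13), cursors c1@3 c2@13, authorship 11........22.
After op 5 (delete): buffer="pjxiwvhzbpj" (len 11), cursors c1@2 c2@11, authorship 11.......22
After op 6 (add_cursor(4)): buffer="pjxiwvhzbpj" (len 11), cursors c1@2 c3@4 c2@11, authorship 11.......22
After op 7 (insert('g')): buffer="pjgxigwvhzbpjg" (len 14), cursors c1@3 c3@6 c2@14, authorship 111..3.....222
After op 8 (delete): buffer="pjxiwvhzbpj" (len 11), cursors c1@2 c3@4 c2@11, authorship 11.......22

Answer: 2 11 4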